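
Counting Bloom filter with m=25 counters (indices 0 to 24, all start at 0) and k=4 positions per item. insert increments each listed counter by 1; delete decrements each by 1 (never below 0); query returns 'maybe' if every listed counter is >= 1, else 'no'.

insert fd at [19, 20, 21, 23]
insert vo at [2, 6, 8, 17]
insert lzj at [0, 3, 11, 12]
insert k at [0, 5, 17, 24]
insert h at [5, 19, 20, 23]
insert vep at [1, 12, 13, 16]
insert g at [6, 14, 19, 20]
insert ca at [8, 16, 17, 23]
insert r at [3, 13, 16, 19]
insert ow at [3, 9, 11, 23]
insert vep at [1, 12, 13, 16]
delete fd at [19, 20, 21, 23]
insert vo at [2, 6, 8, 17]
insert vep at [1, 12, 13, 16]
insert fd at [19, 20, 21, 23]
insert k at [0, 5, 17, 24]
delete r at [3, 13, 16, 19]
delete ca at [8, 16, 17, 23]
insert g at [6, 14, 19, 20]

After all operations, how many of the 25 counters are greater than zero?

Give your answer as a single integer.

Answer: 19

Derivation:
Step 1: insert fd at [19, 20, 21, 23] -> counters=[0,0,0,0,0,0,0,0,0,0,0,0,0,0,0,0,0,0,0,1,1,1,0,1,0]
Step 2: insert vo at [2, 6, 8, 17] -> counters=[0,0,1,0,0,0,1,0,1,0,0,0,0,0,0,0,0,1,0,1,1,1,0,1,0]
Step 3: insert lzj at [0, 3, 11, 12] -> counters=[1,0,1,1,0,0,1,0,1,0,0,1,1,0,0,0,0,1,0,1,1,1,0,1,0]
Step 4: insert k at [0, 5, 17, 24] -> counters=[2,0,1,1,0,1,1,0,1,0,0,1,1,0,0,0,0,2,0,1,1,1,0,1,1]
Step 5: insert h at [5, 19, 20, 23] -> counters=[2,0,1,1,0,2,1,0,1,0,0,1,1,0,0,0,0,2,0,2,2,1,0,2,1]
Step 6: insert vep at [1, 12, 13, 16] -> counters=[2,1,1,1,0,2,1,0,1,0,0,1,2,1,0,0,1,2,0,2,2,1,0,2,1]
Step 7: insert g at [6, 14, 19, 20] -> counters=[2,1,1,1,0,2,2,0,1,0,0,1,2,1,1,0,1,2,0,3,3,1,0,2,1]
Step 8: insert ca at [8, 16, 17, 23] -> counters=[2,1,1,1,0,2,2,0,2,0,0,1,2,1,1,0,2,3,0,3,3,1,0,3,1]
Step 9: insert r at [3, 13, 16, 19] -> counters=[2,1,1,2,0,2,2,0,2,0,0,1,2,2,1,0,3,3,0,4,3,1,0,3,1]
Step 10: insert ow at [3, 9, 11, 23] -> counters=[2,1,1,3,0,2,2,0,2,1,0,2,2,2,1,0,3,3,0,4,3,1,0,4,1]
Step 11: insert vep at [1, 12, 13, 16] -> counters=[2,2,1,3,0,2,2,0,2,1,0,2,3,3,1,0,4,3,0,4,3,1,0,4,1]
Step 12: delete fd at [19, 20, 21, 23] -> counters=[2,2,1,3,0,2,2,0,2,1,0,2,3,3,1,0,4,3,0,3,2,0,0,3,1]
Step 13: insert vo at [2, 6, 8, 17] -> counters=[2,2,2,3,0,2,3,0,3,1,0,2,3,3,1,0,4,4,0,3,2,0,0,3,1]
Step 14: insert vep at [1, 12, 13, 16] -> counters=[2,3,2,3,0,2,3,0,3,1,0,2,4,4,1,0,5,4,0,3,2,0,0,3,1]
Step 15: insert fd at [19, 20, 21, 23] -> counters=[2,3,2,3,0,2,3,0,3,1,0,2,4,4,1,0,5,4,0,4,3,1,0,4,1]
Step 16: insert k at [0, 5, 17, 24] -> counters=[3,3,2,3,0,3,3,0,3,1,0,2,4,4,1,0,5,5,0,4,3,1,0,4,2]
Step 17: delete r at [3, 13, 16, 19] -> counters=[3,3,2,2,0,3,3,0,3,1,0,2,4,3,1,0,4,5,0,3,3,1,0,4,2]
Step 18: delete ca at [8, 16, 17, 23] -> counters=[3,3,2,2,0,3,3,0,2,1,0,2,4,3,1,0,3,4,0,3,3,1,0,3,2]
Step 19: insert g at [6, 14, 19, 20] -> counters=[3,3,2,2,0,3,4,0,2,1,0,2,4,3,2,0,3,4,0,4,4,1,0,3,2]
Final counters=[3,3,2,2,0,3,4,0,2,1,0,2,4,3,2,0,3,4,0,4,4,1,0,3,2] -> 19 nonzero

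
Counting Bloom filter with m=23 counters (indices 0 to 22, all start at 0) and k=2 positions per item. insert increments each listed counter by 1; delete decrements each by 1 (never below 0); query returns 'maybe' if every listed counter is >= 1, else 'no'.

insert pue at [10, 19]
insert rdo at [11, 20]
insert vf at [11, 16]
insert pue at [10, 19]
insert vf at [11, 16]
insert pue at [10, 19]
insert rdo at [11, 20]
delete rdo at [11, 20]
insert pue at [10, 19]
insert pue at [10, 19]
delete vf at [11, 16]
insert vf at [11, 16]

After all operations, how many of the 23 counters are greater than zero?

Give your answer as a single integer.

Step 1: insert pue at [10, 19] -> counters=[0,0,0,0,0,0,0,0,0,0,1,0,0,0,0,0,0,0,0,1,0,0,0]
Step 2: insert rdo at [11, 20] -> counters=[0,0,0,0,0,0,0,0,0,0,1,1,0,0,0,0,0,0,0,1,1,0,0]
Step 3: insert vf at [11, 16] -> counters=[0,0,0,0,0,0,0,0,0,0,1,2,0,0,0,0,1,0,0,1,1,0,0]
Step 4: insert pue at [10, 19] -> counters=[0,0,0,0,0,0,0,0,0,0,2,2,0,0,0,0,1,0,0,2,1,0,0]
Step 5: insert vf at [11, 16] -> counters=[0,0,0,0,0,0,0,0,0,0,2,3,0,0,0,0,2,0,0,2,1,0,0]
Step 6: insert pue at [10, 19] -> counters=[0,0,0,0,0,0,0,0,0,0,3,3,0,0,0,0,2,0,0,3,1,0,0]
Step 7: insert rdo at [11, 20] -> counters=[0,0,0,0,0,0,0,0,0,0,3,4,0,0,0,0,2,0,0,3,2,0,0]
Step 8: delete rdo at [11, 20] -> counters=[0,0,0,0,0,0,0,0,0,0,3,3,0,0,0,0,2,0,0,3,1,0,0]
Step 9: insert pue at [10, 19] -> counters=[0,0,0,0,0,0,0,0,0,0,4,3,0,0,0,0,2,0,0,4,1,0,0]
Step 10: insert pue at [10, 19] -> counters=[0,0,0,0,0,0,0,0,0,0,5,3,0,0,0,0,2,0,0,5,1,0,0]
Step 11: delete vf at [11, 16] -> counters=[0,0,0,0,0,0,0,0,0,0,5,2,0,0,0,0,1,0,0,5,1,0,0]
Step 12: insert vf at [11, 16] -> counters=[0,0,0,0,0,0,0,0,0,0,5,3,0,0,0,0,2,0,0,5,1,0,0]
Final counters=[0,0,0,0,0,0,0,0,0,0,5,3,0,0,0,0,2,0,0,5,1,0,0] -> 5 nonzero

Answer: 5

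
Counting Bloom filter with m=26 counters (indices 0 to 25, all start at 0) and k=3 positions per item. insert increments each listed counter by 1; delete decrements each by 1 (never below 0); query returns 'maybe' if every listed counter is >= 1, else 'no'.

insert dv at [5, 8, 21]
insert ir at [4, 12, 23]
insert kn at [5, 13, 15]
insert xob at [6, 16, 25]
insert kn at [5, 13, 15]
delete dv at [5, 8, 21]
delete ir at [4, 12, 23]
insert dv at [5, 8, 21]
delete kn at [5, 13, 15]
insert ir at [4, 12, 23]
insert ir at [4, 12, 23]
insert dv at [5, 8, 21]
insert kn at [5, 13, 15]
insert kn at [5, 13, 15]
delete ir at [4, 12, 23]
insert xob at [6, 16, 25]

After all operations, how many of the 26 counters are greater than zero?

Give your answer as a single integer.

Answer: 11

Derivation:
Step 1: insert dv at [5, 8, 21] -> counters=[0,0,0,0,0,1,0,0,1,0,0,0,0,0,0,0,0,0,0,0,0,1,0,0,0,0]
Step 2: insert ir at [4, 12, 23] -> counters=[0,0,0,0,1,1,0,0,1,0,0,0,1,0,0,0,0,0,0,0,0,1,0,1,0,0]
Step 3: insert kn at [5, 13, 15] -> counters=[0,0,0,0,1,2,0,0,1,0,0,0,1,1,0,1,0,0,0,0,0,1,0,1,0,0]
Step 4: insert xob at [6, 16, 25] -> counters=[0,0,0,0,1,2,1,0,1,0,0,0,1,1,0,1,1,0,0,0,0,1,0,1,0,1]
Step 5: insert kn at [5, 13, 15] -> counters=[0,0,0,0,1,3,1,0,1,0,0,0,1,2,0,2,1,0,0,0,0,1,0,1,0,1]
Step 6: delete dv at [5, 8, 21] -> counters=[0,0,0,0,1,2,1,0,0,0,0,0,1,2,0,2,1,0,0,0,0,0,0,1,0,1]
Step 7: delete ir at [4, 12, 23] -> counters=[0,0,0,0,0,2,1,0,0,0,0,0,0,2,0,2,1,0,0,0,0,0,0,0,0,1]
Step 8: insert dv at [5, 8, 21] -> counters=[0,0,0,0,0,3,1,0,1,0,0,0,0,2,0,2,1,0,0,0,0,1,0,0,0,1]
Step 9: delete kn at [5, 13, 15] -> counters=[0,0,0,0,0,2,1,0,1,0,0,0,0,1,0,1,1,0,0,0,0,1,0,0,0,1]
Step 10: insert ir at [4, 12, 23] -> counters=[0,0,0,0,1,2,1,0,1,0,0,0,1,1,0,1,1,0,0,0,0,1,0,1,0,1]
Step 11: insert ir at [4, 12, 23] -> counters=[0,0,0,0,2,2,1,0,1,0,0,0,2,1,0,1,1,0,0,0,0,1,0,2,0,1]
Step 12: insert dv at [5, 8, 21] -> counters=[0,0,0,0,2,3,1,0,2,0,0,0,2,1,0,1,1,0,0,0,0,2,0,2,0,1]
Step 13: insert kn at [5, 13, 15] -> counters=[0,0,0,0,2,4,1,0,2,0,0,0,2,2,0,2,1,0,0,0,0,2,0,2,0,1]
Step 14: insert kn at [5, 13, 15] -> counters=[0,0,0,0,2,5,1,0,2,0,0,0,2,3,0,3,1,0,0,0,0,2,0,2,0,1]
Step 15: delete ir at [4, 12, 23] -> counters=[0,0,0,0,1,5,1,0,2,0,0,0,1,3,0,3,1,0,0,0,0,2,0,1,0,1]
Step 16: insert xob at [6, 16, 25] -> counters=[0,0,0,0,1,5,2,0,2,0,0,0,1,3,0,3,2,0,0,0,0,2,0,1,0,2]
Final counters=[0,0,0,0,1,5,2,0,2,0,0,0,1,3,0,3,2,0,0,0,0,2,0,1,0,2] -> 11 nonzero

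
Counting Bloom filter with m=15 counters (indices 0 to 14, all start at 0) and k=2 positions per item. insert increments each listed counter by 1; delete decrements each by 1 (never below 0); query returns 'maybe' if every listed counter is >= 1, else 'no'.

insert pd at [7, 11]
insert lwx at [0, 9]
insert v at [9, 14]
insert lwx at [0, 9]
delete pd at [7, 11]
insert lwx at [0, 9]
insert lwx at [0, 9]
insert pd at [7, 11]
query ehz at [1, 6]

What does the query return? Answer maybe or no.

Step 1: insert pd at [7, 11] -> counters=[0,0,0,0,0,0,0,1,0,0,0,1,0,0,0]
Step 2: insert lwx at [0, 9] -> counters=[1,0,0,0,0,0,0,1,0,1,0,1,0,0,0]
Step 3: insert v at [9, 14] -> counters=[1,0,0,0,0,0,0,1,0,2,0,1,0,0,1]
Step 4: insert lwx at [0, 9] -> counters=[2,0,0,0,0,0,0,1,0,3,0,1,0,0,1]
Step 5: delete pd at [7, 11] -> counters=[2,0,0,0,0,0,0,0,0,3,0,0,0,0,1]
Step 6: insert lwx at [0, 9] -> counters=[3,0,0,0,0,0,0,0,0,4,0,0,0,0,1]
Step 7: insert lwx at [0, 9] -> counters=[4,0,0,0,0,0,0,0,0,5,0,0,0,0,1]
Step 8: insert pd at [7, 11] -> counters=[4,0,0,0,0,0,0,1,0,5,0,1,0,0,1]
Query ehz: check counters[1]=0 counters[6]=0 -> no

Answer: no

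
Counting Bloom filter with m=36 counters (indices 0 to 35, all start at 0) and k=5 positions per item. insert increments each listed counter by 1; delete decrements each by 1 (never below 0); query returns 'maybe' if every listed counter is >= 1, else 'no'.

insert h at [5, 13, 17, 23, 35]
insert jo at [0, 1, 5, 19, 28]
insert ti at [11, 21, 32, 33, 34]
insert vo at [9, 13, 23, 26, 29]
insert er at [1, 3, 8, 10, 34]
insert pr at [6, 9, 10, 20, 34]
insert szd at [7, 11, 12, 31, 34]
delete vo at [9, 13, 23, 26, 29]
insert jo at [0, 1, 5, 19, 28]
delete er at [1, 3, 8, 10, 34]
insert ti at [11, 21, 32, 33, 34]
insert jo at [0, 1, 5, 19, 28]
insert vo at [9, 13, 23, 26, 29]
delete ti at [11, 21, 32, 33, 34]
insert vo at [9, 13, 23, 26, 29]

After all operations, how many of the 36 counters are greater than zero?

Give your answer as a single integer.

Step 1: insert h at [5, 13, 17, 23, 35] -> counters=[0,0,0,0,0,1,0,0,0,0,0,0,0,1,0,0,0,1,0,0,0,0,0,1,0,0,0,0,0,0,0,0,0,0,0,1]
Step 2: insert jo at [0, 1, 5, 19, 28] -> counters=[1,1,0,0,0,2,0,0,0,0,0,0,0,1,0,0,0,1,0,1,0,0,0,1,0,0,0,0,1,0,0,0,0,0,0,1]
Step 3: insert ti at [11, 21, 32, 33, 34] -> counters=[1,1,0,0,0,2,0,0,0,0,0,1,0,1,0,0,0,1,0,1,0,1,0,1,0,0,0,0,1,0,0,0,1,1,1,1]
Step 4: insert vo at [9, 13, 23, 26, 29] -> counters=[1,1,0,0,0,2,0,0,0,1,0,1,0,2,0,0,0,1,0,1,0,1,0,2,0,0,1,0,1,1,0,0,1,1,1,1]
Step 5: insert er at [1, 3, 8, 10, 34] -> counters=[1,2,0,1,0,2,0,0,1,1,1,1,0,2,0,0,0,1,0,1,0,1,0,2,0,0,1,0,1,1,0,0,1,1,2,1]
Step 6: insert pr at [6, 9, 10, 20, 34] -> counters=[1,2,0,1,0,2,1,0,1,2,2,1,0,2,0,0,0,1,0,1,1,1,0,2,0,0,1,0,1,1,0,0,1,1,3,1]
Step 7: insert szd at [7, 11, 12, 31, 34] -> counters=[1,2,0,1,0,2,1,1,1,2,2,2,1,2,0,0,0,1,0,1,1,1,0,2,0,0,1,0,1,1,0,1,1,1,4,1]
Step 8: delete vo at [9, 13, 23, 26, 29] -> counters=[1,2,0,1,0,2,1,1,1,1,2,2,1,1,0,0,0,1,0,1,1,1,0,1,0,0,0,0,1,0,0,1,1,1,4,1]
Step 9: insert jo at [0, 1, 5, 19, 28] -> counters=[2,3,0,1,0,3,1,1,1,1,2,2,1,1,0,0,0,1,0,2,1,1,0,1,0,0,0,0,2,0,0,1,1,1,4,1]
Step 10: delete er at [1, 3, 8, 10, 34] -> counters=[2,2,0,0,0,3,1,1,0,1,1,2,1,1,0,0,0,1,0,2,1,1,0,1,0,0,0,0,2,0,0,1,1,1,3,1]
Step 11: insert ti at [11, 21, 32, 33, 34] -> counters=[2,2,0,0,0,3,1,1,0,1,1,3,1,1,0,0,0,1,0,2,1,2,0,1,0,0,0,0,2,0,0,1,2,2,4,1]
Step 12: insert jo at [0, 1, 5, 19, 28] -> counters=[3,3,0,0,0,4,1,1,0,1,1,3,1,1,0,0,0,1,0,3,1,2,0,1,0,0,0,0,3,0,0,1,2,2,4,1]
Step 13: insert vo at [9, 13, 23, 26, 29] -> counters=[3,3,0,0,0,4,1,1,0,2,1,3,1,2,0,0,0,1,0,3,1,2,0,2,0,0,1,0,3,1,0,1,2,2,4,1]
Step 14: delete ti at [11, 21, 32, 33, 34] -> counters=[3,3,0,0,0,4,1,1,0,2,1,2,1,2,0,0,0,1,0,3,1,1,0,2,0,0,1,0,3,1,0,1,1,1,3,1]
Step 15: insert vo at [9, 13, 23, 26, 29] -> counters=[3,3,0,0,0,4,1,1,0,3,1,2,1,3,0,0,0,1,0,3,1,1,0,3,0,0,2,0,3,2,0,1,1,1,3,1]
Final counters=[3,3,0,0,0,4,1,1,0,3,1,2,1,3,0,0,0,1,0,3,1,1,0,3,0,0,2,0,3,2,0,1,1,1,3,1] -> 23 nonzero

Answer: 23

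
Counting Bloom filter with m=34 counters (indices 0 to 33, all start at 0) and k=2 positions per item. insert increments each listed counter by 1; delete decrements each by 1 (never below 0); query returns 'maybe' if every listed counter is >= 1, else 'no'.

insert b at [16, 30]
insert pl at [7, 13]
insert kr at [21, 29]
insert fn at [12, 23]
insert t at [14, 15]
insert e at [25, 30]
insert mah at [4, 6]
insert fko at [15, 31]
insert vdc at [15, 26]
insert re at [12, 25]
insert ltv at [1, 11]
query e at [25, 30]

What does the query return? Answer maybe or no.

Step 1: insert b at [16, 30] -> counters=[0,0,0,0,0,0,0,0,0,0,0,0,0,0,0,0,1,0,0,0,0,0,0,0,0,0,0,0,0,0,1,0,0,0]
Step 2: insert pl at [7, 13] -> counters=[0,0,0,0,0,0,0,1,0,0,0,0,0,1,0,0,1,0,0,0,0,0,0,0,0,0,0,0,0,0,1,0,0,0]
Step 3: insert kr at [21, 29] -> counters=[0,0,0,0,0,0,0,1,0,0,0,0,0,1,0,0,1,0,0,0,0,1,0,0,0,0,0,0,0,1,1,0,0,0]
Step 4: insert fn at [12, 23] -> counters=[0,0,0,0,0,0,0,1,0,0,0,0,1,1,0,0,1,0,0,0,0,1,0,1,0,0,0,0,0,1,1,0,0,0]
Step 5: insert t at [14, 15] -> counters=[0,0,0,0,0,0,0,1,0,0,0,0,1,1,1,1,1,0,0,0,0,1,0,1,0,0,0,0,0,1,1,0,0,0]
Step 6: insert e at [25, 30] -> counters=[0,0,0,0,0,0,0,1,0,0,0,0,1,1,1,1,1,0,0,0,0,1,0,1,0,1,0,0,0,1,2,0,0,0]
Step 7: insert mah at [4, 6] -> counters=[0,0,0,0,1,0,1,1,0,0,0,0,1,1,1,1,1,0,0,0,0,1,0,1,0,1,0,0,0,1,2,0,0,0]
Step 8: insert fko at [15, 31] -> counters=[0,0,0,0,1,0,1,1,0,0,0,0,1,1,1,2,1,0,0,0,0,1,0,1,0,1,0,0,0,1,2,1,0,0]
Step 9: insert vdc at [15, 26] -> counters=[0,0,0,0,1,0,1,1,0,0,0,0,1,1,1,3,1,0,0,0,0,1,0,1,0,1,1,0,0,1,2,1,0,0]
Step 10: insert re at [12, 25] -> counters=[0,0,0,0,1,0,1,1,0,0,0,0,2,1,1,3,1,0,0,0,0,1,0,1,0,2,1,0,0,1,2,1,0,0]
Step 11: insert ltv at [1, 11] -> counters=[0,1,0,0,1,0,1,1,0,0,0,1,2,1,1,3,1,0,0,0,0,1,0,1,0,2,1,0,0,1,2,1,0,0]
Query e: check counters[25]=2 counters[30]=2 -> maybe

Answer: maybe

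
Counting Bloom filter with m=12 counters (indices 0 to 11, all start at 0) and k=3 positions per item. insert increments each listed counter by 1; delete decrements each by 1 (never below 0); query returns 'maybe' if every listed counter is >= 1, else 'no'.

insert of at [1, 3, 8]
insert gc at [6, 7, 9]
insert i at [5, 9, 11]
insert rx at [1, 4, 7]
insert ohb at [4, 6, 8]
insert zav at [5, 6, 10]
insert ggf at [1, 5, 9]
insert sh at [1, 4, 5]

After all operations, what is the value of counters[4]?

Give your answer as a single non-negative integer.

Step 1: insert of at [1, 3, 8] -> counters=[0,1,0,1,0,0,0,0,1,0,0,0]
Step 2: insert gc at [6, 7, 9] -> counters=[0,1,0,1,0,0,1,1,1,1,0,0]
Step 3: insert i at [5, 9, 11] -> counters=[0,1,0,1,0,1,1,1,1,2,0,1]
Step 4: insert rx at [1, 4, 7] -> counters=[0,2,0,1,1,1,1,2,1,2,0,1]
Step 5: insert ohb at [4, 6, 8] -> counters=[0,2,0,1,2,1,2,2,2,2,0,1]
Step 6: insert zav at [5, 6, 10] -> counters=[0,2,0,1,2,2,3,2,2,2,1,1]
Step 7: insert ggf at [1, 5, 9] -> counters=[0,3,0,1,2,3,3,2,2,3,1,1]
Step 8: insert sh at [1, 4, 5] -> counters=[0,4,0,1,3,4,3,2,2,3,1,1]
Final counters=[0,4,0,1,3,4,3,2,2,3,1,1] -> counters[4]=3

Answer: 3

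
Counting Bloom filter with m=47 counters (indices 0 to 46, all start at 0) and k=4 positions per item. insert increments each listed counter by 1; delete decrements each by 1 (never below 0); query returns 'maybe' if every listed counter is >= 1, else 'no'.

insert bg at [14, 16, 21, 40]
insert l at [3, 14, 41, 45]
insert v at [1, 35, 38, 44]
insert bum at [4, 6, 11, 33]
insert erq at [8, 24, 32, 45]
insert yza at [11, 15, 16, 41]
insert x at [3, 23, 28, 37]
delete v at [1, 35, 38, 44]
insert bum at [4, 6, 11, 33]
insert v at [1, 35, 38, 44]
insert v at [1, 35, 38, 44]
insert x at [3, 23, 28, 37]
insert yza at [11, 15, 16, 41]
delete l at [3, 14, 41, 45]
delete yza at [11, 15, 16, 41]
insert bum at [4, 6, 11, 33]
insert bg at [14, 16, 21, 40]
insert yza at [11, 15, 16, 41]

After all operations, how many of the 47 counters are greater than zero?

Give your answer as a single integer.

Step 1: insert bg at [14, 16, 21, 40] -> counters=[0,0,0,0,0,0,0,0,0,0,0,0,0,0,1,0,1,0,0,0,0,1,0,0,0,0,0,0,0,0,0,0,0,0,0,0,0,0,0,0,1,0,0,0,0,0,0]
Step 2: insert l at [3, 14, 41, 45] -> counters=[0,0,0,1,0,0,0,0,0,0,0,0,0,0,2,0,1,0,0,0,0,1,0,0,0,0,0,0,0,0,0,0,0,0,0,0,0,0,0,0,1,1,0,0,0,1,0]
Step 3: insert v at [1, 35, 38, 44] -> counters=[0,1,0,1,0,0,0,0,0,0,0,0,0,0,2,0,1,0,0,0,0,1,0,0,0,0,0,0,0,0,0,0,0,0,0,1,0,0,1,0,1,1,0,0,1,1,0]
Step 4: insert bum at [4, 6, 11, 33] -> counters=[0,1,0,1,1,0,1,0,0,0,0,1,0,0,2,0,1,0,0,0,0,1,0,0,0,0,0,0,0,0,0,0,0,1,0,1,0,0,1,0,1,1,0,0,1,1,0]
Step 5: insert erq at [8, 24, 32, 45] -> counters=[0,1,0,1,1,0,1,0,1,0,0,1,0,0,2,0,1,0,0,0,0,1,0,0,1,0,0,0,0,0,0,0,1,1,0,1,0,0,1,0,1,1,0,0,1,2,0]
Step 6: insert yza at [11, 15, 16, 41] -> counters=[0,1,0,1,1,0,1,0,1,0,0,2,0,0,2,1,2,0,0,0,0,1,0,0,1,0,0,0,0,0,0,0,1,1,0,1,0,0,1,0,1,2,0,0,1,2,0]
Step 7: insert x at [3, 23, 28, 37] -> counters=[0,1,0,2,1,0,1,0,1,0,0,2,0,0,2,1,2,0,0,0,0,1,0,1,1,0,0,0,1,0,0,0,1,1,0,1,0,1,1,0,1,2,0,0,1,2,0]
Step 8: delete v at [1, 35, 38, 44] -> counters=[0,0,0,2,1,0,1,0,1,0,0,2,0,0,2,1,2,0,0,0,0,1,0,1,1,0,0,0,1,0,0,0,1,1,0,0,0,1,0,0,1,2,0,0,0,2,0]
Step 9: insert bum at [4, 6, 11, 33] -> counters=[0,0,0,2,2,0,2,0,1,0,0,3,0,0,2,1,2,0,0,0,0,1,0,1,1,0,0,0,1,0,0,0,1,2,0,0,0,1,0,0,1,2,0,0,0,2,0]
Step 10: insert v at [1, 35, 38, 44] -> counters=[0,1,0,2,2,0,2,0,1,0,0,3,0,0,2,1,2,0,0,0,0,1,0,1,1,0,0,0,1,0,0,0,1,2,0,1,0,1,1,0,1,2,0,0,1,2,0]
Step 11: insert v at [1, 35, 38, 44] -> counters=[0,2,0,2,2,0,2,0,1,0,0,3,0,0,2,1,2,0,0,0,0,1,0,1,1,0,0,0,1,0,0,0,1,2,0,2,0,1,2,0,1,2,0,0,2,2,0]
Step 12: insert x at [3, 23, 28, 37] -> counters=[0,2,0,3,2,0,2,0,1,0,0,3,0,0,2,1,2,0,0,0,0,1,0,2,1,0,0,0,2,0,0,0,1,2,0,2,0,2,2,0,1,2,0,0,2,2,0]
Step 13: insert yza at [11, 15, 16, 41] -> counters=[0,2,0,3,2,0,2,0,1,0,0,4,0,0,2,2,3,0,0,0,0,1,0,2,1,0,0,0,2,0,0,0,1,2,0,2,0,2,2,0,1,3,0,0,2,2,0]
Step 14: delete l at [3, 14, 41, 45] -> counters=[0,2,0,2,2,0,2,0,1,0,0,4,0,0,1,2,3,0,0,0,0,1,0,2,1,0,0,0,2,0,0,0,1,2,0,2,0,2,2,0,1,2,0,0,2,1,0]
Step 15: delete yza at [11, 15, 16, 41] -> counters=[0,2,0,2,2,0,2,0,1,0,0,3,0,0,1,1,2,0,0,0,0,1,0,2,1,0,0,0,2,0,0,0,1,2,0,2,0,2,2,0,1,1,0,0,2,1,0]
Step 16: insert bum at [4, 6, 11, 33] -> counters=[0,2,0,2,3,0,3,0,1,0,0,4,0,0,1,1,2,0,0,0,0,1,0,2,1,0,0,0,2,0,0,0,1,3,0,2,0,2,2,0,1,1,0,0,2,1,0]
Step 17: insert bg at [14, 16, 21, 40] -> counters=[0,2,0,2,3,0,3,0,1,0,0,4,0,0,2,1,3,0,0,0,0,2,0,2,1,0,0,0,2,0,0,0,1,3,0,2,0,2,2,0,2,1,0,0,2,1,0]
Step 18: insert yza at [11, 15, 16, 41] -> counters=[0,2,0,2,3,0,3,0,1,0,0,5,0,0,2,2,4,0,0,0,0,2,0,2,1,0,0,0,2,0,0,0,1,3,0,2,0,2,2,0,2,2,0,0,2,1,0]
Final counters=[0,2,0,2,3,0,3,0,1,0,0,5,0,0,2,2,4,0,0,0,0,2,0,2,1,0,0,0,2,0,0,0,1,3,0,2,0,2,2,0,2,2,0,0,2,1,0] -> 22 nonzero

Answer: 22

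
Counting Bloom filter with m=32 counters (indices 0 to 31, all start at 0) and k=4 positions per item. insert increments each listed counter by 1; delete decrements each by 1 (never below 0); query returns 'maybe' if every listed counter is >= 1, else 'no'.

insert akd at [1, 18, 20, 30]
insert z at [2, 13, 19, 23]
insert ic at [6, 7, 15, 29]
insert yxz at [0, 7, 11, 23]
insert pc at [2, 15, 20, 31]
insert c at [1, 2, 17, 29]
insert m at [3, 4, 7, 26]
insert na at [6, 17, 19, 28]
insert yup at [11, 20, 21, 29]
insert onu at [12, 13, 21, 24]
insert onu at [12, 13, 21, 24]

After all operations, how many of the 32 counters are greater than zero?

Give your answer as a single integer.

Answer: 23

Derivation:
Step 1: insert akd at [1, 18, 20, 30] -> counters=[0,1,0,0,0,0,0,0,0,0,0,0,0,0,0,0,0,0,1,0,1,0,0,0,0,0,0,0,0,0,1,0]
Step 2: insert z at [2, 13, 19, 23] -> counters=[0,1,1,0,0,0,0,0,0,0,0,0,0,1,0,0,0,0,1,1,1,0,0,1,0,0,0,0,0,0,1,0]
Step 3: insert ic at [6, 7, 15, 29] -> counters=[0,1,1,0,0,0,1,1,0,0,0,0,0,1,0,1,0,0,1,1,1,0,0,1,0,0,0,0,0,1,1,0]
Step 4: insert yxz at [0, 7, 11, 23] -> counters=[1,1,1,0,0,0,1,2,0,0,0,1,0,1,0,1,0,0,1,1,1,0,0,2,0,0,0,0,0,1,1,0]
Step 5: insert pc at [2, 15, 20, 31] -> counters=[1,1,2,0,0,0,1,2,0,0,0,1,0,1,0,2,0,0,1,1,2,0,0,2,0,0,0,0,0,1,1,1]
Step 6: insert c at [1, 2, 17, 29] -> counters=[1,2,3,0,0,0,1,2,0,0,0,1,0,1,0,2,0,1,1,1,2,0,0,2,0,0,0,0,0,2,1,1]
Step 7: insert m at [3, 4, 7, 26] -> counters=[1,2,3,1,1,0,1,3,0,0,0,1,0,1,0,2,0,1,1,1,2,0,0,2,0,0,1,0,0,2,1,1]
Step 8: insert na at [6, 17, 19, 28] -> counters=[1,2,3,1,1,0,2,3,0,0,0,1,0,1,0,2,0,2,1,2,2,0,0,2,0,0,1,0,1,2,1,1]
Step 9: insert yup at [11, 20, 21, 29] -> counters=[1,2,3,1,1,0,2,3,0,0,0,2,0,1,0,2,0,2,1,2,3,1,0,2,0,0,1,0,1,3,1,1]
Step 10: insert onu at [12, 13, 21, 24] -> counters=[1,2,3,1,1,0,2,3,0,0,0,2,1,2,0,2,0,2,1,2,3,2,0,2,1,0,1,0,1,3,1,1]
Step 11: insert onu at [12, 13, 21, 24] -> counters=[1,2,3,1,1,0,2,3,0,0,0,2,2,3,0,2,0,2,1,2,3,3,0,2,2,0,1,0,1,3,1,1]
Final counters=[1,2,3,1,1,0,2,3,0,0,0,2,2,3,0,2,0,2,1,2,3,3,0,2,2,0,1,0,1,3,1,1] -> 23 nonzero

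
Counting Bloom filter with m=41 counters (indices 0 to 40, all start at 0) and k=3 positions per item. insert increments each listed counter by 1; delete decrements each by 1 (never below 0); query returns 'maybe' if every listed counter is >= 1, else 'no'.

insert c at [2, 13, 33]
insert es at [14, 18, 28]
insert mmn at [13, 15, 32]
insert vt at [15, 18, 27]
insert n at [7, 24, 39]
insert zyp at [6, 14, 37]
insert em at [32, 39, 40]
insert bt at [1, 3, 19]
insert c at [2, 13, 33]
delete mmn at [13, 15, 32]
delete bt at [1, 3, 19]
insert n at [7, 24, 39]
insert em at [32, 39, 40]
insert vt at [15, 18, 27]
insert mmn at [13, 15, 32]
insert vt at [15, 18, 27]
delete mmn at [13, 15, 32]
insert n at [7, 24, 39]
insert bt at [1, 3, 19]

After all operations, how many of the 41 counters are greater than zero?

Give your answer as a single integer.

Answer: 18

Derivation:
Step 1: insert c at [2, 13, 33] -> counters=[0,0,1,0,0,0,0,0,0,0,0,0,0,1,0,0,0,0,0,0,0,0,0,0,0,0,0,0,0,0,0,0,0,1,0,0,0,0,0,0,0]
Step 2: insert es at [14, 18, 28] -> counters=[0,0,1,0,0,0,0,0,0,0,0,0,0,1,1,0,0,0,1,0,0,0,0,0,0,0,0,0,1,0,0,0,0,1,0,0,0,0,0,0,0]
Step 3: insert mmn at [13, 15, 32] -> counters=[0,0,1,0,0,0,0,0,0,0,0,0,0,2,1,1,0,0,1,0,0,0,0,0,0,0,0,0,1,0,0,0,1,1,0,0,0,0,0,0,0]
Step 4: insert vt at [15, 18, 27] -> counters=[0,0,1,0,0,0,0,0,0,0,0,0,0,2,1,2,0,0,2,0,0,0,0,0,0,0,0,1,1,0,0,0,1,1,0,0,0,0,0,0,0]
Step 5: insert n at [7, 24, 39] -> counters=[0,0,1,0,0,0,0,1,0,0,0,0,0,2,1,2,0,0,2,0,0,0,0,0,1,0,0,1,1,0,0,0,1,1,0,0,0,0,0,1,0]
Step 6: insert zyp at [6, 14, 37] -> counters=[0,0,1,0,0,0,1,1,0,0,0,0,0,2,2,2,0,0,2,0,0,0,0,0,1,0,0,1,1,0,0,0,1,1,0,0,0,1,0,1,0]
Step 7: insert em at [32, 39, 40] -> counters=[0,0,1,0,0,0,1,1,0,0,0,0,0,2,2,2,0,0,2,0,0,0,0,0,1,0,0,1,1,0,0,0,2,1,0,0,0,1,0,2,1]
Step 8: insert bt at [1, 3, 19] -> counters=[0,1,1,1,0,0,1,1,0,0,0,0,0,2,2,2,0,0,2,1,0,0,0,0,1,0,0,1,1,0,0,0,2,1,0,0,0,1,0,2,1]
Step 9: insert c at [2, 13, 33] -> counters=[0,1,2,1,0,0,1,1,0,0,0,0,0,3,2,2,0,0,2,1,0,0,0,0,1,0,0,1,1,0,0,0,2,2,0,0,0,1,0,2,1]
Step 10: delete mmn at [13, 15, 32] -> counters=[0,1,2,1,0,0,1,1,0,0,0,0,0,2,2,1,0,0,2,1,0,0,0,0,1,0,0,1,1,0,0,0,1,2,0,0,0,1,0,2,1]
Step 11: delete bt at [1, 3, 19] -> counters=[0,0,2,0,0,0,1,1,0,0,0,0,0,2,2,1,0,0,2,0,0,0,0,0,1,0,0,1,1,0,0,0,1,2,0,0,0,1,0,2,1]
Step 12: insert n at [7, 24, 39] -> counters=[0,0,2,0,0,0,1,2,0,0,0,0,0,2,2,1,0,0,2,0,0,0,0,0,2,0,0,1,1,0,0,0,1,2,0,0,0,1,0,3,1]
Step 13: insert em at [32, 39, 40] -> counters=[0,0,2,0,0,0,1,2,0,0,0,0,0,2,2,1,0,0,2,0,0,0,0,0,2,0,0,1,1,0,0,0,2,2,0,0,0,1,0,4,2]
Step 14: insert vt at [15, 18, 27] -> counters=[0,0,2,0,0,0,1,2,0,0,0,0,0,2,2,2,0,0,3,0,0,0,0,0,2,0,0,2,1,0,0,0,2,2,0,0,0,1,0,4,2]
Step 15: insert mmn at [13, 15, 32] -> counters=[0,0,2,0,0,0,1,2,0,0,0,0,0,3,2,3,0,0,3,0,0,0,0,0,2,0,0,2,1,0,0,0,3,2,0,0,0,1,0,4,2]
Step 16: insert vt at [15, 18, 27] -> counters=[0,0,2,0,0,0,1,2,0,0,0,0,0,3,2,4,0,0,4,0,0,0,0,0,2,0,0,3,1,0,0,0,3,2,0,0,0,1,0,4,2]
Step 17: delete mmn at [13, 15, 32] -> counters=[0,0,2,0,0,0,1,2,0,0,0,0,0,2,2,3,0,0,4,0,0,0,0,0,2,0,0,3,1,0,0,0,2,2,0,0,0,1,0,4,2]
Step 18: insert n at [7, 24, 39] -> counters=[0,0,2,0,0,0,1,3,0,0,0,0,0,2,2,3,0,0,4,0,0,0,0,0,3,0,0,3,1,0,0,0,2,2,0,0,0,1,0,5,2]
Step 19: insert bt at [1, 3, 19] -> counters=[0,1,2,1,0,0,1,3,0,0,0,0,0,2,2,3,0,0,4,1,0,0,0,0,3,0,0,3,1,0,0,0,2,2,0,0,0,1,0,5,2]
Final counters=[0,1,2,1,0,0,1,3,0,0,0,0,0,2,2,3,0,0,4,1,0,0,0,0,3,0,0,3,1,0,0,0,2,2,0,0,0,1,0,5,2] -> 18 nonzero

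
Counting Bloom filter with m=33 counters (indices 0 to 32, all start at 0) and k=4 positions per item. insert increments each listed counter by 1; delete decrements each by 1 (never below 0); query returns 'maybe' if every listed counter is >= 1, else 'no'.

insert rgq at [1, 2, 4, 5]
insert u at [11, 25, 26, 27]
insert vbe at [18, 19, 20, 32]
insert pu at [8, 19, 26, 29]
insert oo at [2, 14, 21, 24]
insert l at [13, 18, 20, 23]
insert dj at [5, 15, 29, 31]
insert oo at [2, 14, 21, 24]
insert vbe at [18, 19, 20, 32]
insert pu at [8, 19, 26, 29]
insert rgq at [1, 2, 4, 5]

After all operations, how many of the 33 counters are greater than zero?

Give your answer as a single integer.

Answer: 21

Derivation:
Step 1: insert rgq at [1, 2, 4, 5] -> counters=[0,1,1,0,1,1,0,0,0,0,0,0,0,0,0,0,0,0,0,0,0,0,0,0,0,0,0,0,0,0,0,0,0]
Step 2: insert u at [11, 25, 26, 27] -> counters=[0,1,1,0,1,1,0,0,0,0,0,1,0,0,0,0,0,0,0,0,0,0,0,0,0,1,1,1,0,0,0,0,0]
Step 3: insert vbe at [18, 19, 20, 32] -> counters=[0,1,1,0,1,1,0,0,0,0,0,1,0,0,0,0,0,0,1,1,1,0,0,0,0,1,1,1,0,0,0,0,1]
Step 4: insert pu at [8, 19, 26, 29] -> counters=[0,1,1,0,1,1,0,0,1,0,0,1,0,0,0,0,0,0,1,2,1,0,0,0,0,1,2,1,0,1,0,0,1]
Step 5: insert oo at [2, 14, 21, 24] -> counters=[0,1,2,0,1,1,0,0,1,0,0,1,0,0,1,0,0,0,1,2,1,1,0,0,1,1,2,1,0,1,0,0,1]
Step 6: insert l at [13, 18, 20, 23] -> counters=[0,1,2,0,1,1,0,0,1,0,0,1,0,1,1,0,0,0,2,2,2,1,0,1,1,1,2,1,0,1,0,0,1]
Step 7: insert dj at [5, 15, 29, 31] -> counters=[0,1,2,0,1,2,0,0,1,0,0,1,0,1,1,1,0,0,2,2,2,1,0,1,1,1,2,1,0,2,0,1,1]
Step 8: insert oo at [2, 14, 21, 24] -> counters=[0,1,3,0,1,2,0,0,1,0,0,1,0,1,2,1,0,0,2,2,2,2,0,1,2,1,2,1,0,2,0,1,1]
Step 9: insert vbe at [18, 19, 20, 32] -> counters=[0,1,3,0,1,2,0,0,1,0,0,1,0,1,2,1,0,0,3,3,3,2,0,1,2,1,2,1,0,2,0,1,2]
Step 10: insert pu at [8, 19, 26, 29] -> counters=[0,1,3,0,1,2,0,0,2,0,0,1,0,1,2,1,0,0,3,4,3,2,0,1,2,1,3,1,0,3,0,1,2]
Step 11: insert rgq at [1, 2, 4, 5] -> counters=[0,2,4,0,2,3,0,0,2,0,0,1,0,1,2,1,0,0,3,4,3,2,0,1,2,1,3,1,0,3,0,1,2]
Final counters=[0,2,4,0,2,3,0,0,2,0,0,1,0,1,2,1,0,0,3,4,3,2,0,1,2,1,3,1,0,3,0,1,2] -> 21 nonzero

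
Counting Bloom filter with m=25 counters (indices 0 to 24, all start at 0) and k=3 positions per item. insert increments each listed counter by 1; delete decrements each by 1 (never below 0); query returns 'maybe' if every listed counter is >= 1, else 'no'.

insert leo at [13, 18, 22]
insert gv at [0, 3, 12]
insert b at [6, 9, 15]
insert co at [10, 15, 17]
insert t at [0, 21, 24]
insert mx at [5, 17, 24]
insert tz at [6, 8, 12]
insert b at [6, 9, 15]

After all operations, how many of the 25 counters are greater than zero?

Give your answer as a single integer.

Answer: 15

Derivation:
Step 1: insert leo at [13, 18, 22] -> counters=[0,0,0,0,0,0,0,0,0,0,0,0,0,1,0,0,0,0,1,0,0,0,1,0,0]
Step 2: insert gv at [0, 3, 12] -> counters=[1,0,0,1,0,0,0,0,0,0,0,0,1,1,0,0,0,0,1,0,0,0,1,0,0]
Step 3: insert b at [6, 9, 15] -> counters=[1,0,0,1,0,0,1,0,0,1,0,0,1,1,0,1,0,0,1,0,0,0,1,0,0]
Step 4: insert co at [10, 15, 17] -> counters=[1,0,0,1,0,0,1,0,0,1,1,0,1,1,0,2,0,1,1,0,0,0,1,0,0]
Step 5: insert t at [0, 21, 24] -> counters=[2,0,0,1,0,0,1,0,0,1,1,0,1,1,0,2,0,1,1,0,0,1,1,0,1]
Step 6: insert mx at [5, 17, 24] -> counters=[2,0,0,1,0,1,1,0,0,1,1,0,1,1,0,2,0,2,1,0,0,1,1,0,2]
Step 7: insert tz at [6, 8, 12] -> counters=[2,0,0,1,0,1,2,0,1,1,1,0,2,1,0,2,0,2,1,0,0,1,1,0,2]
Step 8: insert b at [6, 9, 15] -> counters=[2,0,0,1,0,1,3,0,1,2,1,0,2,1,0,3,0,2,1,0,0,1,1,0,2]
Final counters=[2,0,0,1,0,1,3,0,1,2,1,0,2,1,0,3,0,2,1,0,0,1,1,0,2] -> 15 nonzero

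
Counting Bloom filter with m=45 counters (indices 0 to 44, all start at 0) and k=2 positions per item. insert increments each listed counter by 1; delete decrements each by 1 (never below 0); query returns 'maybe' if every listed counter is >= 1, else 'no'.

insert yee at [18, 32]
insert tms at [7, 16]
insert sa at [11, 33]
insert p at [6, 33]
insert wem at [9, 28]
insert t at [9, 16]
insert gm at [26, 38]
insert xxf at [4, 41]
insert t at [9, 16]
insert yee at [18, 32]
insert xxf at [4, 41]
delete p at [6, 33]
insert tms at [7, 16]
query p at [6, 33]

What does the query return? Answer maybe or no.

Step 1: insert yee at [18, 32] -> counters=[0,0,0,0,0,0,0,0,0,0,0,0,0,0,0,0,0,0,1,0,0,0,0,0,0,0,0,0,0,0,0,0,1,0,0,0,0,0,0,0,0,0,0,0,0]
Step 2: insert tms at [7, 16] -> counters=[0,0,0,0,0,0,0,1,0,0,0,0,0,0,0,0,1,0,1,0,0,0,0,0,0,0,0,0,0,0,0,0,1,0,0,0,0,0,0,0,0,0,0,0,0]
Step 3: insert sa at [11, 33] -> counters=[0,0,0,0,0,0,0,1,0,0,0,1,0,0,0,0,1,0,1,0,0,0,0,0,0,0,0,0,0,0,0,0,1,1,0,0,0,0,0,0,0,0,0,0,0]
Step 4: insert p at [6, 33] -> counters=[0,0,0,0,0,0,1,1,0,0,0,1,0,0,0,0,1,0,1,0,0,0,0,0,0,0,0,0,0,0,0,0,1,2,0,0,0,0,0,0,0,0,0,0,0]
Step 5: insert wem at [9, 28] -> counters=[0,0,0,0,0,0,1,1,0,1,0,1,0,0,0,0,1,0,1,0,0,0,0,0,0,0,0,0,1,0,0,0,1,2,0,0,0,0,0,0,0,0,0,0,0]
Step 6: insert t at [9, 16] -> counters=[0,0,0,0,0,0,1,1,0,2,0,1,0,0,0,0,2,0,1,0,0,0,0,0,0,0,0,0,1,0,0,0,1,2,0,0,0,0,0,0,0,0,0,0,0]
Step 7: insert gm at [26, 38] -> counters=[0,0,0,0,0,0,1,1,0,2,0,1,0,0,0,0,2,0,1,0,0,0,0,0,0,0,1,0,1,0,0,0,1,2,0,0,0,0,1,0,0,0,0,0,0]
Step 8: insert xxf at [4, 41] -> counters=[0,0,0,0,1,0,1,1,0,2,0,1,0,0,0,0,2,0,1,0,0,0,0,0,0,0,1,0,1,0,0,0,1,2,0,0,0,0,1,0,0,1,0,0,0]
Step 9: insert t at [9, 16] -> counters=[0,0,0,0,1,0,1,1,0,3,0,1,0,0,0,0,3,0,1,0,0,0,0,0,0,0,1,0,1,0,0,0,1,2,0,0,0,0,1,0,0,1,0,0,0]
Step 10: insert yee at [18, 32] -> counters=[0,0,0,0,1,0,1,1,0,3,0,1,0,0,0,0,3,0,2,0,0,0,0,0,0,0,1,0,1,0,0,0,2,2,0,0,0,0,1,0,0,1,0,0,0]
Step 11: insert xxf at [4, 41] -> counters=[0,0,0,0,2,0,1,1,0,3,0,1,0,0,0,0,3,0,2,0,0,0,0,0,0,0,1,0,1,0,0,0,2,2,0,0,0,0,1,0,0,2,0,0,0]
Step 12: delete p at [6, 33] -> counters=[0,0,0,0,2,0,0,1,0,3,0,1,0,0,0,0,3,0,2,0,0,0,0,0,0,0,1,0,1,0,0,0,2,1,0,0,0,0,1,0,0,2,0,0,0]
Step 13: insert tms at [7, 16] -> counters=[0,0,0,0,2,0,0,2,0,3,0,1,0,0,0,0,4,0,2,0,0,0,0,0,0,0,1,0,1,0,0,0,2,1,0,0,0,0,1,0,0,2,0,0,0]
Query p: check counters[6]=0 counters[33]=1 -> no

Answer: no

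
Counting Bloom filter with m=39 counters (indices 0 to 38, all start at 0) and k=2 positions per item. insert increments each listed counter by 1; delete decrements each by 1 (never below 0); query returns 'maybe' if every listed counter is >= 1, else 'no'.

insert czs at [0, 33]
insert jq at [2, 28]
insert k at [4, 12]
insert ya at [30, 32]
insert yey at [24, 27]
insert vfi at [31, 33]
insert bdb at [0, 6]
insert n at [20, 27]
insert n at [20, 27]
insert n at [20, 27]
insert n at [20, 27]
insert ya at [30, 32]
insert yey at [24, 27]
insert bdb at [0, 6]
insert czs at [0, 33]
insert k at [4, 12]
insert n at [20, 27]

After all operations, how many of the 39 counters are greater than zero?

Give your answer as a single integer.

Step 1: insert czs at [0, 33] -> counters=[1,0,0,0,0,0,0,0,0,0,0,0,0,0,0,0,0,0,0,0,0,0,0,0,0,0,0,0,0,0,0,0,0,1,0,0,0,0,0]
Step 2: insert jq at [2, 28] -> counters=[1,0,1,0,0,0,0,0,0,0,0,0,0,0,0,0,0,0,0,0,0,0,0,0,0,0,0,0,1,0,0,0,0,1,0,0,0,0,0]
Step 3: insert k at [4, 12] -> counters=[1,0,1,0,1,0,0,0,0,0,0,0,1,0,0,0,0,0,0,0,0,0,0,0,0,0,0,0,1,0,0,0,0,1,0,0,0,0,0]
Step 4: insert ya at [30, 32] -> counters=[1,0,1,0,1,0,0,0,0,0,0,0,1,0,0,0,0,0,0,0,0,0,0,0,0,0,0,0,1,0,1,0,1,1,0,0,0,0,0]
Step 5: insert yey at [24, 27] -> counters=[1,0,1,0,1,0,0,0,0,0,0,0,1,0,0,0,0,0,0,0,0,0,0,0,1,0,0,1,1,0,1,0,1,1,0,0,0,0,0]
Step 6: insert vfi at [31, 33] -> counters=[1,0,1,0,1,0,0,0,0,0,0,0,1,0,0,0,0,0,0,0,0,0,0,0,1,0,0,1,1,0,1,1,1,2,0,0,0,0,0]
Step 7: insert bdb at [0, 6] -> counters=[2,0,1,0,1,0,1,0,0,0,0,0,1,0,0,0,0,0,0,0,0,0,0,0,1,0,0,1,1,0,1,1,1,2,0,0,0,0,0]
Step 8: insert n at [20, 27] -> counters=[2,0,1,0,1,0,1,0,0,0,0,0,1,0,0,0,0,0,0,0,1,0,0,0,1,0,0,2,1,0,1,1,1,2,0,0,0,0,0]
Step 9: insert n at [20, 27] -> counters=[2,0,1,0,1,0,1,0,0,0,0,0,1,0,0,0,0,0,0,0,2,0,0,0,1,0,0,3,1,0,1,1,1,2,0,0,0,0,0]
Step 10: insert n at [20, 27] -> counters=[2,0,1,0,1,0,1,0,0,0,0,0,1,0,0,0,0,0,0,0,3,0,0,0,1,0,0,4,1,0,1,1,1,2,0,0,0,0,0]
Step 11: insert n at [20, 27] -> counters=[2,0,1,0,1,0,1,0,0,0,0,0,1,0,0,0,0,0,0,0,4,0,0,0,1,0,0,5,1,0,1,1,1,2,0,0,0,0,0]
Step 12: insert ya at [30, 32] -> counters=[2,0,1,0,1,0,1,0,0,0,0,0,1,0,0,0,0,0,0,0,4,0,0,0,1,0,0,5,1,0,2,1,2,2,0,0,0,0,0]
Step 13: insert yey at [24, 27] -> counters=[2,0,1,0,1,0,1,0,0,0,0,0,1,0,0,0,0,0,0,0,4,0,0,0,2,0,0,6,1,0,2,1,2,2,0,0,0,0,0]
Step 14: insert bdb at [0, 6] -> counters=[3,0,1,0,1,0,2,0,0,0,0,0,1,0,0,0,0,0,0,0,4,0,0,0,2,0,0,6,1,0,2,1,2,2,0,0,0,0,0]
Step 15: insert czs at [0, 33] -> counters=[4,0,1,0,1,0,2,0,0,0,0,0,1,0,0,0,0,0,0,0,4,0,0,0,2,0,0,6,1,0,2,1,2,3,0,0,0,0,0]
Step 16: insert k at [4, 12] -> counters=[4,0,1,0,2,0,2,0,0,0,0,0,2,0,0,0,0,0,0,0,4,0,0,0,2,0,0,6,1,0,2,1,2,3,0,0,0,0,0]
Step 17: insert n at [20, 27] -> counters=[4,0,1,0,2,0,2,0,0,0,0,0,2,0,0,0,0,0,0,0,5,0,0,0,2,0,0,7,1,0,2,1,2,3,0,0,0,0,0]
Final counters=[4,0,1,0,2,0,2,0,0,0,0,0,2,0,0,0,0,0,0,0,5,0,0,0,2,0,0,7,1,0,2,1,2,3,0,0,0,0,0] -> 13 nonzero

Answer: 13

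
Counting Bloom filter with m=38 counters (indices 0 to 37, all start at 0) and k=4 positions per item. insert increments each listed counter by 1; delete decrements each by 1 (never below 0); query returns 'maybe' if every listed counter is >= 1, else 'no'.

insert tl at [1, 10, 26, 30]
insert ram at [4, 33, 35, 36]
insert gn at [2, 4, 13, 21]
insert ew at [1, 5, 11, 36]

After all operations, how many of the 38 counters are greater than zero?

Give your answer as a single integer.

Step 1: insert tl at [1, 10, 26, 30] -> counters=[0,1,0,0,0,0,0,0,0,0,1,0,0,0,0,0,0,0,0,0,0,0,0,0,0,0,1,0,0,0,1,0,0,0,0,0,0,0]
Step 2: insert ram at [4, 33, 35, 36] -> counters=[0,1,0,0,1,0,0,0,0,0,1,0,0,0,0,0,0,0,0,0,0,0,0,0,0,0,1,0,0,0,1,0,0,1,0,1,1,0]
Step 3: insert gn at [2, 4, 13, 21] -> counters=[0,1,1,0,2,0,0,0,0,0,1,0,0,1,0,0,0,0,0,0,0,1,0,0,0,0,1,0,0,0,1,0,0,1,0,1,1,0]
Step 4: insert ew at [1, 5, 11, 36] -> counters=[0,2,1,0,2,1,0,0,0,0,1,1,0,1,0,0,0,0,0,0,0,1,0,0,0,0,1,0,0,0,1,0,0,1,0,1,2,0]
Final counters=[0,2,1,0,2,1,0,0,0,0,1,1,0,1,0,0,0,0,0,0,0,1,0,0,0,0,1,0,0,0,1,0,0,1,0,1,2,0] -> 13 nonzero

Answer: 13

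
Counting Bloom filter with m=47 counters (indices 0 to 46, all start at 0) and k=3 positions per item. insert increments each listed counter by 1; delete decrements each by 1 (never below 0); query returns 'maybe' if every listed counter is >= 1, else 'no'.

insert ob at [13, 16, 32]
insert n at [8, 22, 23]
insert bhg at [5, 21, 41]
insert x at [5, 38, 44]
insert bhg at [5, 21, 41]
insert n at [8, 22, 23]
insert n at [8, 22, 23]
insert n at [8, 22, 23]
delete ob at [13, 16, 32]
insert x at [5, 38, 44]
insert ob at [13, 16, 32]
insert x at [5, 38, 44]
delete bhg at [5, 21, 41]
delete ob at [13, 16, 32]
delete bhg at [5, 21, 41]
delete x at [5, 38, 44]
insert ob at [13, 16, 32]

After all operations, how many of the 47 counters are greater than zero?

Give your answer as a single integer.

Step 1: insert ob at [13, 16, 32] -> counters=[0,0,0,0,0,0,0,0,0,0,0,0,0,1,0,0,1,0,0,0,0,0,0,0,0,0,0,0,0,0,0,0,1,0,0,0,0,0,0,0,0,0,0,0,0,0,0]
Step 2: insert n at [8, 22, 23] -> counters=[0,0,0,0,0,0,0,0,1,0,0,0,0,1,0,0,1,0,0,0,0,0,1,1,0,0,0,0,0,0,0,0,1,0,0,0,0,0,0,0,0,0,0,0,0,0,0]
Step 3: insert bhg at [5, 21, 41] -> counters=[0,0,0,0,0,1,0,0,1,0,0,0,0,1,0,0,1,0,0,0,0,1,1,1,0,0,0,0,0,0,0,0,1,0,0,0,0,0,0,0,0,1,0,0,0,0,0]
Step 4: insert x at [5, 38, 44] -> counters=[0,0,0,0,0,2,0,0,1,0,0,0,0,1,0,0,1,0,0,0,0,1,1,1,0,0,0,0,0,0,0,0,1,0,0,0,0,0,1,0,0,1,0,0,1,0,0]
Step 5: insert bhg at [5, 21, 41] -> counters=[0,0,0,0,0,3,0,0,1,0,0,0,0,1,0,0,1,0,0,0,0,2,1,1,0,0,0,0,0,0,0,0,1,0,0,0,0,0,1,0,0,2,0,0,1,0,0]
Step 6: insert n at [8, 22, 23] -> counters=[0,0,0,0,0,3,0,0,2,0,0,0,0,1,0,0,1,0,0,0,0,2,2,2,0,0,0,0,0,0,0,0,1,0,0,0,0,0,1,0,0,2,0,0,1,0,0]
Step 7: insert n at [8, 22, 23] -> counters=[0,0,0,0,0,3,0,0,3,0,0,0,0,1,0,0,1,0,0,0,0,2,3,3,0,0,0,0,0,0,0,0,1,0,0,0,0,0,1,0,0,2,0,0,1,0,0]
Step 8: insert n at [8, 22, 23] -> counters=[0,0,0,0,0,3,0,0,4,0,0,0,0,1,0,0,1,0,0,0,0,2,4,4,0,0,0,0,0,0,0,0,1,0,0,0,0,0,1,0,0,2,0,0,1,0,0]
Step 9: delete ob at [13, 16, 32] -> counters=[0,0,0,0,0,3,0,0,4,0,0,0,0,0,0,0,0,0,0,0,0,2,4,4,0,0,0,0,0,0,0,0,0,0,0,0,0,0,1,0,0,2,0,0,1,0,0]
Step 10: insert x at [5, 38, 44] -> counters=[0,0,0,0,0,4,0,0,4,0,0,0,0,0,0,0,0,0,0,0,0,2,4,4,0,0,0,0,0,0,0,0,0,0,0,0,0,0,2,0,0,2,0,0,2,0,0]
Step 11: insert ob at [13, 16, 32] -> counters=[0,0,0,0,0,4,0,0,4,0,0,0,0,1,0,0,1,0,0,0,0,2,4,4,0,0,0,0,0,0,0,0,1,0,0,0,0,0,2,0,0,2,0,0,2,0,0]
Step 12: insert x at [5, 38, 44] -> counters=[0,0,0,0,0,5,0,0,4,0,0,0,0,1,0,0,1,0,0,0,0,2,4,4,0,0,0,0,0,0,0,0,1,0,0,0,0,0,3,0,0,2,0,0,3,0,0]
Step 13: delete bhg at [5, 21, 41] -> counters=[0,0,0,0,0,4,0,0,4,0,0,0,0,1,0,0,1,0,0,0,0,1,4,4,0,0,0,0,0,0,0,0,1,0,0,0,0,0,3,0,0,1,0,0,3,0,0]
Step 14: delete ob at [13, 16, 32] -> counters=[0,0,0,0,0,4,0,0,4,0,0,0,0,0,0,0,0,0,0,0,0,1,4,4,0,0,0,0,0,0,0,0,0,0,0,0,0,0,3,0,0,1,0,0,3,0,0]
Step 15: delete bhg at [5, 21, 41] -> counters=[0,0,0,0,0,3,0,0,4,0,0,0,0,0,0,0,0,0,0,0,0,0,4,4,0,0,0,0,0,0,0,0,0,0,0,0,0,0,3,0,0,0,0,0,3,0,0]
Step 16: delete x at [5, 38, 44] -> counters=[0,0,0,0,0,2,0,0,4,0,0,0,0,0,0,0,0,0,0,0,0,0,4,4,0,0,0,0,0,0,0,0,0,0,0,0,0,0,2,0,0,0,0,0,2,0,0]
Step 17: insert ob at [13, 16, 32] -> counters=[0,0,0,0,0,2,0,0,4,0,0,0,0,1,0,0,1,0,0,0,0,0,4,4,0,0,0,0,0,0,0,0,1,0,0,0,0,0,2,0,0,0,0,0,2,0,0]
Final counters=[0,0,0,0,0,2,0,0,4,0,0,0,0,1,0,0,1,0,0,0,0,0,4,4,0,0,0,0,0,0,0,0,1,0,0,0,0,0,2,0,0,0,0,0,2,0,0] -> 9 nonzero

Answer: 9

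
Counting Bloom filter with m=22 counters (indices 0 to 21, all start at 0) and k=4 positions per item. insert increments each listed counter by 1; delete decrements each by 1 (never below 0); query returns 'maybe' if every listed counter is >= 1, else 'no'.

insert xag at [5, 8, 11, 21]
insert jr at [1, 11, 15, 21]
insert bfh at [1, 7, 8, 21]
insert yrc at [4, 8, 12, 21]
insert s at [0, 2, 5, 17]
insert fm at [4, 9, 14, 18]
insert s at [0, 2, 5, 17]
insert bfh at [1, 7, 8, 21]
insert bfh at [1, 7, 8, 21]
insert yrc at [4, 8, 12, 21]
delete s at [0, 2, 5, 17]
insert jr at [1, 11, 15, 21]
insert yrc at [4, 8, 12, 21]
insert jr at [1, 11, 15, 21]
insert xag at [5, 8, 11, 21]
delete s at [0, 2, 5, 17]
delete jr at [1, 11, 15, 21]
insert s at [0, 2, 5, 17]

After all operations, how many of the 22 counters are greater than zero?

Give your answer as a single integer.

Step 1: insert xag at [5, 8, 11, 21] -> counters=[0,0,0,0,0,1,0,0,1,0,0,1,0,0,0,0,0,0,0,0,0,1]
Step 2: insert jr at [1, 11, 15, 21] -> counters=[0,1,0,0,0,1,0,0,1,0,0,2,0,0,0,1,0,0,0,0,0,2]
Step 3: insert bfh at [1, 7, 8, 21] -> counters=[0,2,0,0,0,1,0,1,2,0,0,2,0,0,0,1,0,0,0,0,0,3]
Step 4: insert yrc at [4, 8, 12, 21] -> counters=[0,2,0,0,1,1,0,1,3,0,0,2,1,0,0,1,0,0,0,0,0,4]
Step 5: insert s at [0, 2, 5, 17] -> counters=[1,2,1,0,1,2,0,1,3,0,0,2,1,0,0,1,0,1,0,0,0,4]
Step 6: insert fm at [4, 9, 14, 18] -> counters=[1,2,1,0,2,2,0,1,3,1,0,2,1,0,1,1,0,1,1,0,0,4]
Step 7: insert s at [0, 2, 5, 17] -> counters=[2,2,2,0,2,3,0,1,3,1,0,2,1,0,1,1,0,2,1,0,0,4]
Step 8: insert bfh at [1, 7, 8, 21] -> counters=[2,3,2,0,2,3,0,2,4,1,0,2,1,0,1,1,0,2,1,0,0,5]
Step 9: insert bfh at [1, 7, 8, 21] -> counters=[2,4,2,0,2,3,0,3,5,1,0,2,1,0,1,1,0,2,1,0,0,6]
Step 10: insert yrc at [4, 8, 12, 21] -> counters=[2,4,2,0,3,3,0,3,6,1,0,2,2,0,1,1,0,2,1,0,0,7]
Step 11: delete s at [0, 2, 5, 17] -> counters=[1,4,1,0,3,2,0,3,6,1,0,2,2,0,1,1,0,1,1,0,0,7]
Step 12: insert jr at [1, 11, 15, 21] -> counters=[1,5,1,0,3,2,0,3,6,1,0,3,2,0,1,2,0,1,1,0,0,8]
Step 13: insert yrc at [4, 8, 12, 21] -> counters=[1,5,1,0,4,2,0,3,7,1,0,3,3,0,1,2,0,1,1,0,0,9]
Step 14: insert jr at [1, 11, 15, 21] -> counters=[1,6,1,0,4,2,0,3,7,1,0,4,3,0,1,3,0,1,1,0,0,10]
Step 15: insert xag at [5, 8, 11, 21] -> counters=[1,6,1,0,4,3,0,3,8,1,0,5,3,0,1,3,0,1,1,0,0,11]
Step 16: delete s at [0, 2, 5, 17] -> counters=[0,6,0,0,4,2,0,3,8,1,0,5,3,0,1,3,0,0,1,0,0,11]
Step 17: delete jr at [1, 11, 15, 21] -> counters=[0,5,0,0,4,2,0,3,8,1,0,4,3,0,1,2,0,0,1,0,0,10]
Step 18: insert s at [0, 2, 5, 17] -> counters=[1,5,1,0,4,3,0,3,8,1,0,4,3,0,1,2,0,1,1,0,0,10]
Final counters=[1,5,1,0,4,3,0,3,8,1,0,4,3,0,1,2,0,1,1,0,0,10] -> 15 nonzero

Answer: 15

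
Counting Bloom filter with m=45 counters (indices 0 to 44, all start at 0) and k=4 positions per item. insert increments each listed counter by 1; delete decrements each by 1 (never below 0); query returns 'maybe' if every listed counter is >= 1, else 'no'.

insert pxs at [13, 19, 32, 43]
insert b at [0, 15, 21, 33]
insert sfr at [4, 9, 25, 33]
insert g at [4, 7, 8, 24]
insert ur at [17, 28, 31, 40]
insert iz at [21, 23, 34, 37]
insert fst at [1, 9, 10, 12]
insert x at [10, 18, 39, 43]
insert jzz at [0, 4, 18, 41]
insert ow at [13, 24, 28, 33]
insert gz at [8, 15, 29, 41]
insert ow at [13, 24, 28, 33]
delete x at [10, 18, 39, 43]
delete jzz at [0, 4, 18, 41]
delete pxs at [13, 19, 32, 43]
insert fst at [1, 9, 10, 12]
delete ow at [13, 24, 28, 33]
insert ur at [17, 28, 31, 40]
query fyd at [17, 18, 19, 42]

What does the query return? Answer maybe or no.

Step 1: insert pxs at [13, 19, 32, 43] -> counters=[0,0,0,0,0,0,0,0,0,0,0,0,0,1,0,0,0,0,0,1,0,0,0,0,0,0,0,0,0,0,0,0,1,0,0,0,0,0,0,0,0,0,0,1,0]
Step 2: insert b at [0, 15, 21, 33] -> counters=[1,0,0,0,0,0,0,0,0,0,0,0,0,1,0,1,0,0,0,1,0,1,0,0,0,0,0,0,0,0,0,0,1,1,0,0,0,0,0,0,0,0,0,1,0]
Step 3: insert sfr at [4, 9, 25, 33] -> counters=[1,0,0,0,1,0,0,0,0,1,0,0,0,1,0,1,0,0,0,1,0,1,0,0,0,1,0,0,0,0,0,0,1,2,0,0,0,0,0,0,0,0,0,1,0]
Step 4: insert g at [4, 7, 8, 24] -> counters=[1,0,0,0,2,0,0,1,1,1,0,0,0,1,0,1,0,0,0,1,0,1,0,0,1,1,0,0,0,0,0,0,1,2,0,0,0,0,0,0,0,0,0,1,0]
Step 5: insert ur at [17, 28, 31, 40] -> counters=[1,0,0,0,2,0,0,1,1,1,0,0,0,1,0,1,0,1,0,1,0,1,0,0,1,1,0,0,1,0,0,1,1,2,0,0,0,0,0,0,1,0,0,1,0]
Step 6: insert iz at [21, 23, 34, 37] -> counters=[1,0,0,0,2,0,0,1,1,1,0,0,0,1,0,1,0,1,0,1,0,2,0,1,1,1,0,0,1,0,0,1,1,2,1,0,0,1,0,0,1,0,0,1,0]
Step 7: insert fst at [1, 9, 10, 12] -> counters=[1,1,0,0,2,0,0,1,1,2,1,0,1,1,0,1,0,1,0,1,0,2,0,1,1,1,0,0,1,0,0,1,1,2,1,0,0,1,0,0,1,0,0,1,0]
Step 8: insert x at [10, 18, 39, 43] -> counters=[1,1,0,0,2,0,0,1,1,2,2,0,1,1,0,1,0,1,1,1,0,2,0,1,1,1,0,0,1,0,0,1,1,2,1,0,0,1,0,1,1,0,0,2,0]
Step 9: insert jzz at [0, 4, 18, 41] -> counters=[2,1,0,0,3,0,0,1,1,2,2,0,1,1,0,1,0,1,2,1,0,2,0,1,1,1,0,0,1,0,0,1,1,2,1,0,0,1,0,1,1,1,0,2,0]
Step 10: insert ow at [13, 24, 28, 33] -> counters=[2,1,0,0,3,0,0,1,1,2,2,0,1,2,0,1,0,1,2,1,0,2,0,1,2,1,0,0,2,0,0,1,1,3,1,0,0,1,0,1,1,1,0,2,0]
Step 11: insert gz at [8, 15, 29, 41] -> counters=[2,1,0,0,3,0,0,1,2,2,2,0,1,2,0,2,0,1,2,1,0,2,0,1,2,1,0,0,2,1,0,1,1,3,1,0,0,1,0,1,1,2,0,2,0]
Step 12: insert ow at [13, 24, 28, 33] -> counters=[2,1,0,0,3,0,0,1,2,2,2,0,1,3,0,2,0,1,2,1,0,2,0,1,3,1,0,0,3,1,0,1,1,4,1,0,0,1,0,1,1,2,0,2,0]
Step 13: delete x at [10, 18, 39, 43] -> counters=[2,1,0,0,3,0,0,1,2,2,1,0,1,3,0,2,0,1,1,1,0,2,0,1,3,1,0,0,3,1,0,1,1,4,1,0,0,1,0,0,1,2,0,1,0]
Step 14: delete jzz at [0, 4, 18, 41] -> counters=[1,1,0,0,2,0,0,1,2,2,1,0,1,3,0,2,0,1,0,1,0,2,0,1,3,1,0,0,3,1,0,1,1,4,1,0,0,1,0,0,1,1,0,1,0]
Step 15: delete pxs at [13, 19, 32, 43] -> counters=[1,1,0,0,2,0,0,1,2,2,1,0,1,2,0,2,0,1,0,0,0,2,0,1,3,1,0,0,3,1,0,1,0,4,1,0,0,1,0,0,1,1,0,0,0]
Step 16: insert fst at [1, 9, 10, 12] -> counters=[1,2,0,0,2,0,0,1,2,3,2,0,2,2,0,2,0,1,0,0,0,2,0,1,3,1,0,0,3,1,0,1,0,4,1,0,0,1,0,0,1,1,0,0,0]
Step 17: delete ow at [13, 24, 28, 33] -> counters=[1,2,0,0,2,0,0,1,2,3,2,0,2,1,0,2,0,1,0,0,0,2,0,1,2,1,0,0,2,1,0,1,0,3,1,0,0,1,0,0,1,1,0,0,0]
Step 18: insert ur at [17, 28, 31, 40] -> counters=[1,2,0,0,2,0,0,1,2,3,2,0,2,1,0,2,0,2,0,0,0,2,0,1,2,1,0,0,3,1,0,2,0,3,1,0,0,1,0,0,2,1,0,0,0]
Query fyd: check counters[17]=2 counters[18]=0 counters[19]=0 counters[42]=0 -> no

Answer: no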